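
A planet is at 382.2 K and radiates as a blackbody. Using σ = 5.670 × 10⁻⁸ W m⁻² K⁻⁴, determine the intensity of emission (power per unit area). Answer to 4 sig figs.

I ≈ 1210 W/m²

Stefan–Boltzmann: I = σT⁴ = 5.670×10⁻⁸ × (382.2)⁴ = 1210 W/m².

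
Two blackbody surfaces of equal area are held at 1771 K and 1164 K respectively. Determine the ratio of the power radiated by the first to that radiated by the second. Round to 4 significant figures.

With equal areas, P₁/P₂ = (T₁/T₂)⁴ = (1771/1164)⁴ = 5.359.

P₁/P₂ ≈ 5.359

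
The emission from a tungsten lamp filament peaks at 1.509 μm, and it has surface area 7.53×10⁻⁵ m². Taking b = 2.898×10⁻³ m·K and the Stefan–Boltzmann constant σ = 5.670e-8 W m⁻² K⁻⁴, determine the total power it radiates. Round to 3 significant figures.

Wien's law: T = b/λ_max = 2.898×10⁻³/1.509×10⁻⁶ = 1920.48 K.
Area A = 7.53×10⁻⁵ m².
Then P = σAT⁴ = 5.670×10⁻⁸×7.53×10⁻⁵×(1920.48)⁴ = 58.1 W.

P ≈ 58.1 W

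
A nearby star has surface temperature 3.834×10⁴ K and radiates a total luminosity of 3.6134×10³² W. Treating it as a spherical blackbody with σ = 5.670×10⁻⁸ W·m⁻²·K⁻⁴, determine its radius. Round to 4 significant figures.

R ≈ 1.532×10¹⁰ m

L = 4πR²σT⁴ ⇒ R = √(L/(4πσT⁴)).
σT⁴ = 1.22516×10¹¹ W/m², so R = √(3.6134×10³²/(4π×1.22516×10¹¹)) = 1.532×10¹⁰ m.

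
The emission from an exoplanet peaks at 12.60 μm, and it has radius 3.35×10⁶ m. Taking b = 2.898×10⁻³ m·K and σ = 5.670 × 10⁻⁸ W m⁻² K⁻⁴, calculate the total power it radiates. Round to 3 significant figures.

P ≈ 2.24×10¹⁶ W

Wien's law: T = b/λ_max = 2.898×10⁻³/1.260×10⁻⁵ = 230.000 K.
Surface area A = 4πR² = 4π(3.35×10⁶ m)² = 1.41026×10¹⁴ m².
Then P = σAT⁴ = 5.670×10⁻⁸×1.41026×10¹⁴×(230.000)⁴ = 2.24×10¹⁶ W.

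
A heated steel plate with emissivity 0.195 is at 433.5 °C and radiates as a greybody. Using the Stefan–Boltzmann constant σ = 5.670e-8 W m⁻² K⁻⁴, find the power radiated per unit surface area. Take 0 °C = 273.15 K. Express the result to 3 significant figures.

I ≈ 2.76×10³ W/m²

T = 433.5 °C + 273.15 = 706.65 K.
Stefan–Boltzmann: I = εσT⁴ = 0.195 × 5.670×10⁻⁸ × (706.65)⁴ = 2.76×10³ W/m².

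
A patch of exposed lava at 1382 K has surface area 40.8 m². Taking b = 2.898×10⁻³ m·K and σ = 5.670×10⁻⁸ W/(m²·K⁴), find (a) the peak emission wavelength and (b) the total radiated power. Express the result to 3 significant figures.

(a) λ_max = b/T = 2.898×10⁻³/1382 = 2.097×10⁻⁶ m = 2.10 μm.
Area A = 40.8 m².
(b) P = σAT⁴ = 5.670×10⁻⁸×40.8×(1382)⁴ = 8.44×10⁶ W.

λ_max ≈ 2.10 μm; P ≈ 8.44×10⁶ W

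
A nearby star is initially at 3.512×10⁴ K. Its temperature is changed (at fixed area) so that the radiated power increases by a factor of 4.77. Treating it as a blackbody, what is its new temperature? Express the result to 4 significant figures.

P ∝ T⁴, so T₂/T₁ = (P₂/P₁)^(1/4) = (4.77)^(1/4) = 1.47785.
T₂ = 3.512×10⁴ × 1.47785 = 5.190×10⁴ K.

T₂ ≈ 5.190×10⁴ K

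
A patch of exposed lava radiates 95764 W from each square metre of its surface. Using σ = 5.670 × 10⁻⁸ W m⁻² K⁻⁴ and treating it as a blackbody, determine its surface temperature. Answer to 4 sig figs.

T ≈ 1140 K

I = σT⁴, so T = (I/σ)^(1/4) = (95764/(5.670×10⁻⁸))^(1/4) = 1140 K.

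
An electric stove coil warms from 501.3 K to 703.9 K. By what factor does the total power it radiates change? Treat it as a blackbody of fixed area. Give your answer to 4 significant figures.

P ∝ T⁴, so P₂/P₁ = (T₂/T₁)⁴ = (703.9/501.3)⁴ = (1.40415)⁴ = 3.887.

P₂/P₁ ≈ 3.887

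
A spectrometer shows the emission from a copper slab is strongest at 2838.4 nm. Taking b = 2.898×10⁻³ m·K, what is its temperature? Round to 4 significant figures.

Wien's law gives T = b/λ_max = (2.898×10⁻³ m·K)/(2.8384×10⁻⁶ m) = 1021 K.

T ≈ 1021 K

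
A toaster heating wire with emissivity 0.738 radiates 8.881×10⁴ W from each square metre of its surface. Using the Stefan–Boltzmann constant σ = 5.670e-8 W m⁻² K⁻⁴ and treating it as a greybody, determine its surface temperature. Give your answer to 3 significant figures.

I = εσT⁴, so T = (I/εσ)^(1/4) = (8.881×10⁴/(0.738×5.670×10⁻⁸))^(1/4) = 1.21×10³ K.

T ≈ 1.21×10³ K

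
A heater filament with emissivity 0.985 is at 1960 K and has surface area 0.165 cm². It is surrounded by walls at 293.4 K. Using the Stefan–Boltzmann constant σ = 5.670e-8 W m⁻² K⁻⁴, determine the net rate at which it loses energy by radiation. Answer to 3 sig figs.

Area A = 0.165 cm² = 1.65×10⁻⁵ m².
Net radiated power P_net = εσA(T⁴ − T₀⁴) = 0.985×5.670×10⁻⁸×1.65×10⁻⁵×(1960⁴ − 293.4⁴).
T⁴ − T₀⁴ = 1.47579×10¹³ − 7.41038×10⁹ = 1.47505×10¹³ K⁴, so P_net = 13.6 W.

Net loss ≈ 13.6 W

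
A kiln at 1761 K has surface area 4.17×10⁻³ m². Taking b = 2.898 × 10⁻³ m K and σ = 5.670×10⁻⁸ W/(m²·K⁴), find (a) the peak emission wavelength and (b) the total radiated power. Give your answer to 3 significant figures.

λ_max ≈ 1.65 μm; P ≈ 2.27×10³ W

(a) λ_max = b/T = 2.898×10⁻³/1761 = 1.646×10⁻⁶ m = 1.65 μm.
Area A = 4.17×10⁻³ m².
(b) P = σAT⁴ = 5.670×10⁻⁸×4.17×10⁻³×(1761)⁴ = 2.27×10³ W.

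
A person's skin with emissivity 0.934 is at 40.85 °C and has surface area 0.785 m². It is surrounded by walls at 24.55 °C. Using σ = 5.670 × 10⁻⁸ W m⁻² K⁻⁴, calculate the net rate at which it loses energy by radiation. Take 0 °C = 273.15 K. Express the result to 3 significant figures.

Net loss ≈ 77.6 W

T = 40.85 °C + 273.15 = 314.00 K.
Surroundings: T = 24.55 °C + 273.15 = 297.70 K.
Area A = 0.785 m².
Net radiated power P_net = εσA(T⁴ − T₀⁴) = 0.934×5.670×10⁻⁸×0.785×(314.00⁴ − 297.70⁴).
T⁴ − T₀⁴ = 9.72117×10⁹ − 7.85444×10⁹ = 1.86673×10⁹ K⁴, so P_net = 77.6 W.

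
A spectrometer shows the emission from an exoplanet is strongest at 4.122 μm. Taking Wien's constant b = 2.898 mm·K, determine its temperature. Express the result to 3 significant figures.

Wien's law gives T = b/λ_max = (2.898×10⁻³ m·K)/(4.122×10⁻⁶ m) = 703 K.

T ≈ 703 K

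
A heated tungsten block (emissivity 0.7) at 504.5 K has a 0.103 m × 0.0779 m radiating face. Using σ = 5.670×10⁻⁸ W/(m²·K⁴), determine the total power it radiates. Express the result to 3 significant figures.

P ≈ 20.6 W

Area A = 0.103 × 0.0779 = 8.0237×10⁻³ m².
P = εσAT⁴ = 0.7 × 5.670×10⁻⁸ × 8.0237×10⁻³ × (504.5)⁴ = 20.6 W.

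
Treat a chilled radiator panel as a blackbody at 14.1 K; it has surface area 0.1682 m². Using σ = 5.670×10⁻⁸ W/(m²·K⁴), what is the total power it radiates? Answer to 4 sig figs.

P ≈ 3.770×10⁻⁴ W

Area A = 0.1682 m².
P = σAT⁴ = 5.670×10⁻⁸ × 0.1682 × (14.1)⁴ = 3.770×10⁻⁴ W.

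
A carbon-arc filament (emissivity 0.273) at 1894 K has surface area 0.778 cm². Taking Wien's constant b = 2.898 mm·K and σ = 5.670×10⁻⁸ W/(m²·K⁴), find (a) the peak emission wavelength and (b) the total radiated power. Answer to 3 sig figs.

(a) λ_max = b/T = 2.898×10⁻³/1894 = 1.530×10⁻⁶ m = 1.53 μm.
Area A = 0.778 cm² = 7.78×10⁻⁵ m².
(b) P = εσAT⁴ = 0.273×5.670×10⁻⁸×7.78×10⁻⁵×(1894)⁴ = 15.5 W.

λ_max ≈ 1.53 μm; P ≈ 15.5 W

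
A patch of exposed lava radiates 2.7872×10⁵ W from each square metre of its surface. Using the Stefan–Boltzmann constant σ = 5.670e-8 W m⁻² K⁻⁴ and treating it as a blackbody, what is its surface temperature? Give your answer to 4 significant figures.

I = σT⁴, so T = (I/σ)^(1/4) = (2.7872×10⁵/(5.670×10⁻⁸))^(1/4) = 1489 K.

T ≈ 1489 K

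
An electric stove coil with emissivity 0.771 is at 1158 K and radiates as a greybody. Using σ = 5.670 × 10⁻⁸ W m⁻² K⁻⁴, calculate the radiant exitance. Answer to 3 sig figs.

Stefan–Boltzmann: I = εσT⁴ = 0.771 × 5.670×10⁻⁸ × (1158)⁴ = 7.86×10⁴ W/m².

I ≈ 7.86×10⁴ W/m²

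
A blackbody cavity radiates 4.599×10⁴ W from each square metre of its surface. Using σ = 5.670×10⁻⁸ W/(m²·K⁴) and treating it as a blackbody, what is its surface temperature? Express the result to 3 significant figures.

I = σT⁴, so T = (I/σ)^(1/4) = (4.599×10⁴/(5.670×10⁻⁸))^(1/4) = 949 K.

T ≈ 949 K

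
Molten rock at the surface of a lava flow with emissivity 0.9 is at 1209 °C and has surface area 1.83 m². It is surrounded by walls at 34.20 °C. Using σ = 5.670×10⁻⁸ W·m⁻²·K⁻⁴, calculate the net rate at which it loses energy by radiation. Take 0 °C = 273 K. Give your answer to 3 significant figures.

Net loss ≈ 4.50×10⁵ W

T = 1209 °C + 273 = 1482 K.
Surroundings: T = 34.20 °C + 273 = 307.20 K.
Area A = 1.83 m².
Net radiated power P_net = εσA(T⁴ − T₀⁴) = 0.9×5.670×10⁻⁸×1.83×(1482⁴ − 307.20⁴).
T⁴ − T₀⁴ = 4.82384×10¹² − 8.90604×10⁹ = 4.81493×10¹² K⁴, so P_net = 4.50×10⁵ W.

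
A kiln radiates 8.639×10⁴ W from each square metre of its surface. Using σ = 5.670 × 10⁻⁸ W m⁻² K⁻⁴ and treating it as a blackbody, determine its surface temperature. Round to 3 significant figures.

I = σT⁴, so T = (I/σ)^(1/4) = (8.639×10⁴/(5.670×10⁻⁸))^(1/4) = 1.11×10³ K.

T ≈ 1.11×10³ K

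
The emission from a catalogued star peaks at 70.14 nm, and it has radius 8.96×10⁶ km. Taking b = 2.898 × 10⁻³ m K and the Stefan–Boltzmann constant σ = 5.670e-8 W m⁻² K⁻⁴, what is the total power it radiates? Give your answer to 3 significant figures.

Wien's law: T = b/λ_max = 2.898×10⁻³/7.014×10⁻⁸ = 41317.4 K.
Surface area A = 4πR² = 4π(8.96×10⁹ m)² = 1.00885×10²¹ m².
Then P = σAT⁴ = 5.670×10⁻⁸×1.00885×10²¹×(41317.4)⁴ = 1.67×10³² W.

P ≈ 1.67×10³² W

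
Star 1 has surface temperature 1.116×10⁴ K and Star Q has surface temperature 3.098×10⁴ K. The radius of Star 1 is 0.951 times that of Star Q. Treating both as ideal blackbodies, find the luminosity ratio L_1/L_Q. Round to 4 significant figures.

L ∝ R²T⁴, so L_1/L_Q = (R_1/R_Q)²(T_1/T_Q)⁴ = (0.951)² × (1.116×10⁴/3.098×10⁴)⁴ = 0.904401 × 0.0168396 = 0.01523.

L_1/L_Q ≈ 0.01523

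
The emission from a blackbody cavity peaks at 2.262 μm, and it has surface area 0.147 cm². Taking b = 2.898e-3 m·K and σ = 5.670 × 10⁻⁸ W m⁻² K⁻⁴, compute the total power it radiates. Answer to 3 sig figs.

Wien's law: T = b/λ_max = 2.898×10⁻³/2.262×10⁻⁶ = 1281.17 K.
Area A = 0.147 cm² = 1.47×10⁻⁵ m².
Then P = σAT⁴ = 5.670×10⁻⁸×1.47×10⁻⁵×(1281.17)⁴ = 2.25 W.

P ≈ 2.25 W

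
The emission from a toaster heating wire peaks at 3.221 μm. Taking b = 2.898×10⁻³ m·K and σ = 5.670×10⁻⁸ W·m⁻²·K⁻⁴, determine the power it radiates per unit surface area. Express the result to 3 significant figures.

Wien's law: T = b/λ_max = 2.898×10⁻³/3.221×10⁻⁶ = 899.721 K.
Then I = σT⁴ = 5.670×10⁻⁸×(899.721)⁴ = 3.72×10⁴ W/m².

I ≈ 3.72×10⁴ W/m²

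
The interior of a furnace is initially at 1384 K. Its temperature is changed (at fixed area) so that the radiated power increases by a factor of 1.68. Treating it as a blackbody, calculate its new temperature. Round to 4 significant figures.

T₂ ≈ 1576 K

P ∝ T⁴, so T₂/T₁ = (P₂/P₁)^(1/4) = (1.68)^(1/4) = 1.13849.
T₂ = 1384 × 1.13849 = 1576 K.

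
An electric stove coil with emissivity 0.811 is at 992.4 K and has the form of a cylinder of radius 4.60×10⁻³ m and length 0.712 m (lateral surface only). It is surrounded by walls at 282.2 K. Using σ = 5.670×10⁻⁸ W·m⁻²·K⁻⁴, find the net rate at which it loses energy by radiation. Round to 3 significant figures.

Lateral area A = 2πrL = 2π×4.60×10⁻³×0.712 = 0.0205787 m².
Net radiated power P_net = εσA(T⁴ − T₀⁴) = 0.811×5.670×10⁻⁸×0.0205787×(992.4⁴ − 282.2⁴).
T⁴ − T₀⁴ = 9.69945×10¹¹ − 6.34203×10⁹ = 9.63603×10¹¹ K⁴, so P_net = 912 W.

Net loss ≈ 912 W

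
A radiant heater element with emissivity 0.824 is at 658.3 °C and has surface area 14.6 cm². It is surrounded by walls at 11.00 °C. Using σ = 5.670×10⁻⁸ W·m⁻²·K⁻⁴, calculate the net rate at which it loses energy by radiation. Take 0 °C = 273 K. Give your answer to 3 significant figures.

T = 658.3 °C + 273 = 931.3 K.
Surroundings: T = 11.00 °C + 273 = 284.00 K.
Area A = 14.6 cm² = 1.46×10⁻³ m².
Net radiated power P_net = εσA(T⁴ − T₀⁴) = 0.824×5.670×10⁻⁸×1.46×10⁻³×(931.3⁴ − 284.00⁴).
T⁴ − T₀⁴ = 7.52243×10¹¹ − 6.50539×10⁹ = 7.45738×10¹¹ K⁴, so P_net = 50.9 W.

Net loss ≈ 50.9 W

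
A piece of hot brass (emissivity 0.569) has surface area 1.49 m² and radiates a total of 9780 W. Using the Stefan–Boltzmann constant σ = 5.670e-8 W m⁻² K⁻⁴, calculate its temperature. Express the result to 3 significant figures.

T ≈ 672 K

Area A = 1.49 m².
P = εσAT⁴ ⇒ T = (P/(εσA))^(1/4) = (9780/(0.569×5.670×10⁻⁸×1.49))^(1/4) = 672 K.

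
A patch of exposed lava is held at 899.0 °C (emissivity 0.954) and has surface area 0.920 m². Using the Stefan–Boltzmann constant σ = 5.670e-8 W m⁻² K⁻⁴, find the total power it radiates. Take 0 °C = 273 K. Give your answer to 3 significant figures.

P ≈ 9.39×10⁴ W

T = 899.0 °C + 273 = 1172.0 K.
Area A = 0.920 m².
P = εσAT⁴ = 0.954 × 5.670×10⁻⁸ × 0.920 × (1172.0)⁴ = 9.39×10⁴ W.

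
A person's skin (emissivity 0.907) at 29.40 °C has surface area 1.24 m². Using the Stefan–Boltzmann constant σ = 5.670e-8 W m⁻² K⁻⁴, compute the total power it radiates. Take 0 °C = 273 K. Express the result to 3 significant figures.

P ≈ 533 W

T = 29.40 °C + 273 = 302.40 K.
Area A = 1.24 m².
P = εσAT⁴ = 0.907 × 5.670×10⁻⁸ × 1.24 × (302.40)⁴ = 533 W.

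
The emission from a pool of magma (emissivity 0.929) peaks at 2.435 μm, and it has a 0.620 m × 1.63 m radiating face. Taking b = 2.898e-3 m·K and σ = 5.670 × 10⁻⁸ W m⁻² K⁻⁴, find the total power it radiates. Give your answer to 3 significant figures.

P ≈ 1.07×10⁵ W

Wien's law: T = b/λ_max = 2.898×10⁻³/2.435×10⁻⁶ = 1190.14 K.
Area A = 0.620 × 1.63 = 1.0106 m².
Then P = εσAT⁴ = 0.929×5.670×10⁻⁸×1.0106×(1190.14)⁴ = 1.07×10⁵ W.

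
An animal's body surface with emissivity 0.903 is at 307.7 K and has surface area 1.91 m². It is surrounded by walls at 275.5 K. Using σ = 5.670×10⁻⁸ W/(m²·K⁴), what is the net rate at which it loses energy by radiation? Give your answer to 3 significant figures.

Area A = 1.91 m².
Net radiated power P_net = εσA(T⁴ − T₀⁴) = 0.903×5.670×10⁻⁸×1.91×(307.7⁴ − 275.5⁴).
T⁴ − T₀⁴ = 8.96417×10⁹ − 5.76085×10⁹ = 3.20332×10⁹ K⁴, so P_net = 313 W.

Net loss ≈ 313 W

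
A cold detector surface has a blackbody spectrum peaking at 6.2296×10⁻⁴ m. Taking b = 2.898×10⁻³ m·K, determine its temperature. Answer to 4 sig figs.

Wien's law gives T = b/λ_max = (2.898×10⁻³ m·K)/(6.2296×10⁻⁴ m) = 4.652 K.

T ≈ 4.652 K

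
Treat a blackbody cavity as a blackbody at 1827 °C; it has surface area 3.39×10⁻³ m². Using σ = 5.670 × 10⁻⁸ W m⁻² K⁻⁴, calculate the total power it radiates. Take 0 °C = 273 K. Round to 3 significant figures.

T = 1827 °C + 273 = 2100 K.
Area A = 3.39×10⁻³ m².
P = σAT⁴ = 5.670×10⁻⁸ × 3.39×10⁻³ × (2100)⁴ = 3.74×10³ W.

P ≈ 3.74×10³ W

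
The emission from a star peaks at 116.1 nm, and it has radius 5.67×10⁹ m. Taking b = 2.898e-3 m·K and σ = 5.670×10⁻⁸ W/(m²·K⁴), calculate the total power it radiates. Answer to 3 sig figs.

P ≈ 8.89×10³⁰ W

Wien's law: T = b/λ_max = 2.898×10⁻³/1.161×10⁻⁷ = 24961.2 K.
Surface area A = 4πR² = 4π(5.67×10⁹ m)² = 4.03995×10²⁰ m².
Then P = σAT⁴ = 5.670×10⁻⁸×4.03995×10²⁰×(24961.2)⁴ = 8.89×10³⁰ W.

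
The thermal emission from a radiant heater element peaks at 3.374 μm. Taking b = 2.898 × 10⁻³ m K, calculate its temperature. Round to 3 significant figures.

Wien's law gives T = b/λ_max = (2.898×10⁻³ m·K)/(3.374×10⁻⁶ m) = 859 K.

T ≈ 859 K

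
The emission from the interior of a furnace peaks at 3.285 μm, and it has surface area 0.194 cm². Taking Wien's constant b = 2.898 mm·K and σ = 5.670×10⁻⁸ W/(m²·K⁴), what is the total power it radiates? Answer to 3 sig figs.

Wien's law: T = b/λ_max = 2.898×10⁻³/3.285×10⁻⁶ = 882.192 K.
Area A = 0.194 cm² = 1.94×10⁻⁵ m².
Then P = σAT⁴ = 5.670×10⁻⁸×1.94×10⁻⁵×(882.192)⁴ = 0.666 W.

P ≈ 0.666 W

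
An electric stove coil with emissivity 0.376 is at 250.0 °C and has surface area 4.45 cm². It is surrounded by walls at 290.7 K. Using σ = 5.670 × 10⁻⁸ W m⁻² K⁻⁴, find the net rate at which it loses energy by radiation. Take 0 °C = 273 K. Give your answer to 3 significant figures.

Net loss ≈ 0.642 W

T = 250.0 °C + 273 = 523.0 K.
Area A = 4.45 cm² = 4.45×10⁻⁴ m².
Net radiated power P_net = εσA(T⁴ − T₀⁴) = 0.376×5.670×10⁻⁸×4.45×10⁻⁴×(523.0⁴ − 290.7⁴).
T⁴ − T₀⁴ = 7.48181×10¹⁰ − 7.14135×10⁹ = 6.76768×10¹⁰ K⁴, so P_net = 0.642 W.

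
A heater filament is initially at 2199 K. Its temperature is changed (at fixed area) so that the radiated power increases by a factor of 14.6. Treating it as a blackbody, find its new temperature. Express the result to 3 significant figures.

T₂ ≈ 4.30×10³ K

P ∝ T⁴, so T₂/T₁ = (P₂/P₁)^(1/4) = (14.6)^(1/4) = 1.95474.
T₂ = 2199 × 1.95474 = 4.30×10³ K.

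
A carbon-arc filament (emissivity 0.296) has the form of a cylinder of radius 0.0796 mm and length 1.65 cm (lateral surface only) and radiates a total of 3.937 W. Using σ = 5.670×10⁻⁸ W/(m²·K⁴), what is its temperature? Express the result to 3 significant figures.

Lateral area A = 2πrL = 2π×7.96×10⁻⁵×0.0165 = 8.25234×10⁻⁶ m².
P = εσAT⁴ ⇒ T = (P/(εσA))^(1/4) = (3.937/(0.296×5.670×10⁻⁸×8.25234×10⁻⁶))^(1/4) = 2.31×10³ K.

T ≈ 2.31×10³ K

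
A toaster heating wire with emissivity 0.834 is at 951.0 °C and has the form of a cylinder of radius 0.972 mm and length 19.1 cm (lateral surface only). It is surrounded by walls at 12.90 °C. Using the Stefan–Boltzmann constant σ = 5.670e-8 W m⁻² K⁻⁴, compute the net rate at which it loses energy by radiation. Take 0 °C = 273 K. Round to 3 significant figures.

Net loss ≈ 123 W

T = 951.0 °C + 273 = 1224.0 K.
Surroundings: T = 12.90 °C + 273 = 285.90 K.
Lateral area A = 2πrL = 2π×9.72×10⁻⁴×0.191 = 1.16649×10⁻³ m².
Net radiated power P_net = εσA(T⁴ − T₀⁴) = 0.834×5.670×10⁻⁸×1.16649×10⁻³×(1224.0⁴ − 285.90⁴).
T⁴ − T₀⁴ = 2.24453×10¹² − 6.68123×10⁹ = 2.23785×10¹² K⁴, so P_net = 123 W.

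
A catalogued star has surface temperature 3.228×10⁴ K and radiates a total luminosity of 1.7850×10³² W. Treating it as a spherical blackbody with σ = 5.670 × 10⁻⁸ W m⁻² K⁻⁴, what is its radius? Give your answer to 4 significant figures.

R ≈ 1.519×10¹⁰ m

L = 4πR²σT⁴ ⇒ R = √(L/(4πσT⁴)).
σT⁴ = 6.15626×10¹⁰ W/m², so R = √(1.7850×10³²/(4π×6.15626×10¹⁰)) = 1.519×10¹⁰ m.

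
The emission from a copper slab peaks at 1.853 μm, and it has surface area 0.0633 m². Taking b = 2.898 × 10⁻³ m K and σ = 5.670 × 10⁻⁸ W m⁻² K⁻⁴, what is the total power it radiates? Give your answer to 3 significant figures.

P ≈ 2.15×10⁴ W

Wien's law: T = b/λ_max = 2.898×10⁻³/1.853×10⁻⁶ = 1563.95 K.
Area A = 0.0633 m².
Then P = σAT⁴ = 5.670×10⁻⁸×0.0633×(1563.95)⁴ = 2.15×10⁴ W.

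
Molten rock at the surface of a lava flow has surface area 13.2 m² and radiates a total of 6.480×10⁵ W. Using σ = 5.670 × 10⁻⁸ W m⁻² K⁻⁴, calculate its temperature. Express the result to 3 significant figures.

T ≈ 965 K

Area A = 13.2 m².
P = σAT⁴ ⇒ T = (P/(σA))^(1/4) = (6.480×10⁵/(5.670×10⁻⁸×13.2))^(1/4) = 965 K.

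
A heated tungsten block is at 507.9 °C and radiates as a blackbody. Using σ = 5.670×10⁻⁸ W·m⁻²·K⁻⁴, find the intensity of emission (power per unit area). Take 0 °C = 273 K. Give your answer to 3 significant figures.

I ≈ 2.11×10⁴ W/m²

T = 507.9 °C + 273 = 780.9 K.
Stefan–Boltzmann: I = σT⁴ = 5.670×10⁻⁸ × (780.9)⁴ = 2.11×10⁴ W/m².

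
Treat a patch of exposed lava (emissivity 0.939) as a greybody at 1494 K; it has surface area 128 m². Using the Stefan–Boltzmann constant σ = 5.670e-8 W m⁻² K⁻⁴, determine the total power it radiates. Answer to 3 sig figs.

P ≈ 3.40×10⁷ W

Area A = 128 m².
P = εσAT⁴ = 0.939 × 5.670×10⁻⁸ × 128 × (1494)⁴ = 3.40×10⁷ W.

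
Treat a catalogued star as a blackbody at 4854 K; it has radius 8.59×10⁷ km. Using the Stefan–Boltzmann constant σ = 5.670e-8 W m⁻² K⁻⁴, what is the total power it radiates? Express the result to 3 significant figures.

P ≈ 2.92×10³⁰ W

Surface area A = 4πR² = 4π(8.59×10¹⁰ m)² = 9.27249×10²² m².
P = σAT⁴ = 5.670×10⁻⁸ × 9.27249×10²² × (4854)⁴ = 2.92×10³⁰ W.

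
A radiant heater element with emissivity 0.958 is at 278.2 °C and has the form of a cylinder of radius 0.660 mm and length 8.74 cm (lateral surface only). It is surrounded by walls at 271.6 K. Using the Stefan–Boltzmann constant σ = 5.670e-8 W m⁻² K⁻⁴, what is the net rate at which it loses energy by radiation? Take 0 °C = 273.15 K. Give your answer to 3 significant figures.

T = 278.2 °C + 273.15 = 551.35 K.
Lateral area A = 2πrL = 2π×6.60×10⁻⁴×0.0874 = 3.62439×10⁻⁴ m².
Net radiated power P_net = εσA(T⁴ − T₀⁴) = 0.958×5.670×10⁻⁸×3.62439×10⁻⁴×(551.35⁴ − 271.6⁴).
T⁴ − T₀⁴ = 9.24080×10¹⁰ − 5.44151×10⁹ = 8.69665×10¹⁰ K⁴, so P_net = 1.71 W.

Net loss ≈ 1.71 W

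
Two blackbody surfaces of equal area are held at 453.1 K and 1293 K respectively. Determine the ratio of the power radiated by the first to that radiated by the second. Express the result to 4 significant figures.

With equal areas, P₁/P₂ = (T₁/T₂)⁴ = (453.1/1293)⁴ = 0.01508.

P₁/P₂ ≈ 0.01508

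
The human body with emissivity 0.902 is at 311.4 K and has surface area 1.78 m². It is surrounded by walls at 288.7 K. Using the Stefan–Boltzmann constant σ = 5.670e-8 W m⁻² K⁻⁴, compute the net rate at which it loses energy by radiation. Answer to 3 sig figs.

Area A = 1.78 m².
Net radiated power P_net = εσA(T⁴ − T₀⁴) = 0.902×5.670×10⁻⁸×1.78×(311.4⁴ − 288.7⁴).
T⁴ − T₀⁴ = 9.40317×10⁹ − 6.94684×10⁹ = 2.45633×10⁹ K⁴, so P_net = 224 W.

Net loss ≈ 224 W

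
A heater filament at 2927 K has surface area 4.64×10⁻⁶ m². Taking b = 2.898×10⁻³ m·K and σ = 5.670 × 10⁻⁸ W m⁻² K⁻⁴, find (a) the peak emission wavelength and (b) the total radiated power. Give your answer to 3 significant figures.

(a) λ_max = b/T = 2.898×10⁻³/2927 = 9.901×10⁻⁷ m = 0.990 μm.
Area A = 4.64×10⁻⁶ m².
(b) P = σAT⁴ = 5.670×10⁻⁸×4.64×10⁻⁶×(2927)⁴ = 19.3 W.

λ_max ≈ 0.990 μm; P ≈ 19.3 W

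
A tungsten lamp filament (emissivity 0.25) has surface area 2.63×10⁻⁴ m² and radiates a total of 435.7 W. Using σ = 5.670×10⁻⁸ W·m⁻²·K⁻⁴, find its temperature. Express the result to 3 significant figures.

T ≈ 3.29×10³ K

Area A = 2.63×10⁻⁴ m².
P = εσAT⁴ ⇒ T = (P/(εσA))^(1/4) = (435.7/(0.25×5.670×10⁻⁸×2.63×10⁻⁴))^(1/4) = 3.29×10³ K.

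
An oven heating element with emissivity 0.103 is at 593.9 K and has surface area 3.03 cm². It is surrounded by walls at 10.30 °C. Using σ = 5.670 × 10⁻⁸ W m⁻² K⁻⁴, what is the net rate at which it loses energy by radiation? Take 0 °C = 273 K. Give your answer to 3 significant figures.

Surroundings: T = 10.30 °C + 273 = 283.30 K.
Area A = 3.03 cm² = 3.03×10⁻⁴ m².
Net radiated power P_net = εσA(T⁴ − T₀⁴) = 0.103×5.670×10⁻⁸×3.03×10⁻⁴×(593.9⁴ − 283.30⁴).
T⁴ − T₀⁴ = 1.24409×10¹¹ − 6.44149×10⁹ = 1.17968×10¹¹ K⁴, so P_net = 0.209 W.

Net loss ≈ 0.209 W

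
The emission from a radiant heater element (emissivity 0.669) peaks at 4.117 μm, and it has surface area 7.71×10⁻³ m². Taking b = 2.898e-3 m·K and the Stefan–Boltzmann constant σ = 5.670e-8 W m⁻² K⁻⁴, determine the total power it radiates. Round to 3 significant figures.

P ≈ 71.8 W

Wien's law: T = b/λ_max = 2.898×10⁻³/4.117×10⁻⁶ = 703.911 K.
Area A = 7.71×10⁻³ m².
Then P = εσAT⁴ = 0.669×5.670×10⁻⁸×7.71×10⁻³×(703.911)⁴ = 71.8 W.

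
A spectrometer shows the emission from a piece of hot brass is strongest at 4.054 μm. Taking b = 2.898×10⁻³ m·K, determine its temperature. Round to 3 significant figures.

Wien's law gives T = b/λ_max = (2.898×10⁻³ m·K)/(4.054×10⁻⁶ m) = 715 K.

T ≈ 715 K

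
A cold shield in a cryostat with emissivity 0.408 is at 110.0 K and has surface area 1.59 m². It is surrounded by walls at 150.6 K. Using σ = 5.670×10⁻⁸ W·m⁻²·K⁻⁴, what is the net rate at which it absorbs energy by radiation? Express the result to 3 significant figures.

Area A = 1.59 m².
Net radiated power P_net = εσA(T⁴ − T₀⁴) = 0.408×5.670×10⁻⁸×1.59×(110.0⁴ − 150.6⁴).
T⁴ − T₀⁴ = 1.46410×10⁸ − 5.14399×10⁸ = -3.67989×10⁸ K⁴, so P_net = -13.5 W — negative, meaning a net gain of 13.5 W.

Net gain ≈ 13.5 W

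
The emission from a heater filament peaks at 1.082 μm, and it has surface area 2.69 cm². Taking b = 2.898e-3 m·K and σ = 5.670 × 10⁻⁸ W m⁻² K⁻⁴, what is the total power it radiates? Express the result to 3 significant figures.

P ≈ 785 W

Wien's law: T = b/λ_max = 2.898×10⁻³/1.082×10⁻⁶ = 2678.37 K.
Area A = 2.69 cm² = 2.69×10⁻⁴ m².
Then P = σAT⁴ = 5.670×10⁻⁸×2.69×10⁻⁴×(2678.37)⁴ = 785 W.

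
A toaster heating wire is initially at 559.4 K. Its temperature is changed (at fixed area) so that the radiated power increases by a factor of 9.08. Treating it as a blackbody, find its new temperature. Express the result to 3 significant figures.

T₂ ≈ 971 K

P ∝ T⁴, so T₂/T₁ = (P₂/P₁)^(1/4) = (9.08)^(1/4) = 1.73589.
T₂ = 559.4 × 1.73589 = 971 K.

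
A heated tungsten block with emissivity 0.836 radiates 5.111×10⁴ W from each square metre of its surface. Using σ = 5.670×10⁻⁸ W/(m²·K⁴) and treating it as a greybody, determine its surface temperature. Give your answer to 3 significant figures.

I = εσT⁴, so T = (I/εσ)^(1/4) = (5.111×10⁴/(0.836×5.670×10⁻⁸))^(1/4) = 1.02×10³ K.

T ≈ 1.02×10³ K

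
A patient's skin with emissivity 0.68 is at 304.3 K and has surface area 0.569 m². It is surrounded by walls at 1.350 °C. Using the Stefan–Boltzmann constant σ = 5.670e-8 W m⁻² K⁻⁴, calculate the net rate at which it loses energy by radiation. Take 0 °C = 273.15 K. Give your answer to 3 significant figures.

Surroundings: T = 1.350 °C + 273.15 = 274.500 K.
Area A = 0.569 m².
Net radiated power P_net = εσA(T⁴ − T₀⁴) = 0.68×5.670×10⁻⁸×0.569×(304.3⁴ − 274.500⁴).
T⁴ − T₀⁴ = 8.57448×10⁹ − 5.67766×10⁹ = 2.89682×10⁹ K⁴, so P_net = 63.6 W.

Net loss ≈ 63.6 W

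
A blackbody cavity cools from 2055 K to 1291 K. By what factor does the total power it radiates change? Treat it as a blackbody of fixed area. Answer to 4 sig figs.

P₂/P₁ ≈ 0.1558

P ∝ T⁴, so P₂/P₁ = (T₂/T₁)⁴ = (1291/2055)⁴ = (0.628224)⁴ = 0.1558.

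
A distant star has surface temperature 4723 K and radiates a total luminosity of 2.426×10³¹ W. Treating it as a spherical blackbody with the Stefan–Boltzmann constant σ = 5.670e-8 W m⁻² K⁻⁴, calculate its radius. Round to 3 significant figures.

L = 4πR²σT⁴ ⇒ R = √(L/(4πσT⁴)).
σT⁴ = 2.82134×10⁷ W/m², so R = √(2.426×10³¹/(4π×2.82134×10⁷)) = 2.62×10¹¹ m.

R ≈ 2.62×10¹¹ m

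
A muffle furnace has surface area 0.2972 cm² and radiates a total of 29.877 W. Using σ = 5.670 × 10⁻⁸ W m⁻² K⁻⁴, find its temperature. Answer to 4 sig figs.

T ≈ 2052 K

Area A = 0.2972 cm² = 2.972×10⁻⁵ m².
P = σAT⁴ ⇒ T = (P/(σA))^(1/4) = (29.877/(5.670×10⁻⁸×2.972×10⁻⁵))^(1/4) = 2052 K.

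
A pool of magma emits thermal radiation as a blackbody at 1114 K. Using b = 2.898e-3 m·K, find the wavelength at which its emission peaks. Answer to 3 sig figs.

Wien's displacement law: λ_max = b/T = (2.898×10⁻³ m·K)/(1114 K) = 2.601×10⁻⁶ m.
That is 2.60 μm, in the infrared range.

λ_max ≈ 2.60 μm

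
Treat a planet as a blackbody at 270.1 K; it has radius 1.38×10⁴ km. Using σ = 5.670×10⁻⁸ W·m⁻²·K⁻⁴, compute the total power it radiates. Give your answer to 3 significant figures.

Surface area A = 4πR² = 4π(1.38×10⁷ m)² = 2.39314×10¹⁵ m².
P = σAT⁴ = 5.670×10⁻⁸ × 2.39314×10¹⁵ × (270.1)⁴ = 7.22×10¹⁷ W.

P ≈ 7.22×10¹⁷ W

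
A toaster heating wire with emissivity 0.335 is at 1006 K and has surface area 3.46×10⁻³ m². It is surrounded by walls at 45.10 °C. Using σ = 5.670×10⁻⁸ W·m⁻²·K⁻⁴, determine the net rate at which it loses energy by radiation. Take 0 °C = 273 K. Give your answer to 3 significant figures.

Net loss ≈ 66.6 W

Surroundings: T = 45.10 °C + 273 = 318.10 K.
Area A = 3.46×10⁻³ m².
Net radiated power P_net = εσA(T⁴ − T₀⁴) = 0.335×5.670×10⁻⁸×3.46×10⁻³×(1006⁴ − 318.10⁴).
T⁴ − T₀⁴ = 1.02422×10¹² − 1.02389×10¹⁰ = 1.01398×10¹² K⁴, so P_net = 66.6 W.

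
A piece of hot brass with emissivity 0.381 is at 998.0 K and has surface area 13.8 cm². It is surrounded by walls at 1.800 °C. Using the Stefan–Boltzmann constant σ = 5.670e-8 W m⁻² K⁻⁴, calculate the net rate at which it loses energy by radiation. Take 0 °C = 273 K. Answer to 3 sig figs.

Surroundings: T = 1.800 °C + 273 = 274.800 K.
Area A = 13.8 cm² = 1.38×10⁻³ m².
Net radiated power P_net = εσA(T⁴ − T₀⁴) = 0.381×5.670×10⁻⁸×1.38×10⁻³×(998.0⁴ − 274.800⁴).
T⁴ − T₀⁴ = 9.92024×10¹¹ − 5.70252×10⁹ = 9.86321×10¹¹ K⁴, so P_net = 29.4 W.

Net loss ≈ 29.4 W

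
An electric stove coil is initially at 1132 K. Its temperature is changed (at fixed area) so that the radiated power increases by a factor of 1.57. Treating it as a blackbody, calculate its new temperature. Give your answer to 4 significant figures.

P ∝ T⁴, so T₂/T₁ = (P₂/P₁)^(1/4) = (1.57)^(1/4) = 1.11937.
T₂ = 1132 × 1.11937 = 1267 K.

T₂ ≈ 1267 K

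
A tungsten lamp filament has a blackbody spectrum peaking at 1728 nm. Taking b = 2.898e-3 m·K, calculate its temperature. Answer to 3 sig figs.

Wien's law gives T = b/λ_max = (2.898×10⁻³ m·K)/(1.728×10⁻⁶ m) = 1.68×10³ K.

T ≈ 1.68×10³ K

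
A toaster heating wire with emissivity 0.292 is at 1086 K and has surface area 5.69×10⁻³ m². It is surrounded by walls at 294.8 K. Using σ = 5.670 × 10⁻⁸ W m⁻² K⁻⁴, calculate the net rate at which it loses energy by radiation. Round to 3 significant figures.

Net loss ≈ 130 W

Area A = 5.69×10⁻³ m².
Net radiated power P_net = εσA(T⁴ − T₀⁴) = 0.292×5.670×10⁻⁸×5.69×10⁻³×(1086⁴ − 294.8⁴).
T⁴ − T₀⁴ = 1.39097×10¹² − 7.55283×10⁹ = 1.38342×10¹² K⁴, so P_net = 130 W.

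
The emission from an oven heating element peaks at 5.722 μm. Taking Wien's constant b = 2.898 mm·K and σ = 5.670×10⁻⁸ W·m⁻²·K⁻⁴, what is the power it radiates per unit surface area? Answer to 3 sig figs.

Wien's law: T = b/λ_max = 2.898×10⁻³/5.722×10⁻⁶ = 506.466 K.
Then I = σT⁴ = 5.670×10⁻⁸×(506.466)⁴ = 3.73×10³ W/m².

I ≈ 3.73×10³ W/m²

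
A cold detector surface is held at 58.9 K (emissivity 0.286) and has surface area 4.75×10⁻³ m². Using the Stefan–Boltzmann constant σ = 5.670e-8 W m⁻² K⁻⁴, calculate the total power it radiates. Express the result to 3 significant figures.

P ≈ 9.27×10⁻⁴ W

Area A = 4.75×10⁻³ m².
P = εσAT⁴ = 0.286 × 5.670×10⁻⁸ × 4.75×10⁻³ × (58.9)⁴ = 9.27×10⁻⁴ W.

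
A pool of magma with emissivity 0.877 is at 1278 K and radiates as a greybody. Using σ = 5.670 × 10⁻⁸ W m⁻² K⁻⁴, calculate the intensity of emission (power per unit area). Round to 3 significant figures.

I ≈ 1.33×10⁵ W/m²

Stefan–Boltzmann: I = εσT⁴ = 0.877 × 5.670×10⁻⁸ × (1278)⁴ = 1.33×10⁵ W/m².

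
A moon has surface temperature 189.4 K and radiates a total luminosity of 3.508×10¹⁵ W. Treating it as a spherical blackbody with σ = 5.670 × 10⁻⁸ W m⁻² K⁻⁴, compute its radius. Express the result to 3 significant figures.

L = 4πR²σT⁴ ⇒ R = √(L/(4πσT⁴)).
σT⁴ = 72.9630 W/m², so R = √(3.508×10¹⁵/(4π×72.9630)) = 1.96×10⁶ m.

R ≈ 1.96×10⁶ m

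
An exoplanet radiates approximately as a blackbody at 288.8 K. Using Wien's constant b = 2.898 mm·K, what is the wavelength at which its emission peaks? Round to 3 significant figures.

Wien's displacement law: λ_max = b/T = (2.898×10⁻³ m·K)/(288.8 K) = 1.003×10⁻⁵ m.
That is 10.0 μm, in the infrared range.

λ_max ≈ 10.0 μm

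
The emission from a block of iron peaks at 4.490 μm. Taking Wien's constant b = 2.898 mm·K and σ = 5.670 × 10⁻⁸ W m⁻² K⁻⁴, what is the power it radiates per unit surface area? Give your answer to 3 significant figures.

Wien's law: T = b/λ_max = 2.898×10⁻³/4.490×10⁻⁶ = 645.434 K.
Then I = σT⁴ = 5.670×10⁻⁸×(645.434)⁴ = 9.84×10³ W/m².

I ≈ 9.84×10³ W/m²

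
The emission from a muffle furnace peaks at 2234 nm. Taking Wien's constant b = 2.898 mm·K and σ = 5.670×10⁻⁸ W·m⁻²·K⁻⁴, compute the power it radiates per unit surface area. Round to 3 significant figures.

Wien's law: T = b/λ_max = 2.898×10⁻³/2.234×10⁻⁶ = 1297.22 K.
Then I = σT⁴ = 5.670×10⁻⁸×(1297.22)⁴ = 1.61×10⁵ W/m².

I ≈ 1.61×10⁵ W/m²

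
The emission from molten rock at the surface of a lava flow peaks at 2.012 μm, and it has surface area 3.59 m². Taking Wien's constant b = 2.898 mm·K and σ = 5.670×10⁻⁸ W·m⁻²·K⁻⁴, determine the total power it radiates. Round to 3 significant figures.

P ≈ 8.76×10⁵ W

Wien's law: T = b/λ_max = 2.898×10⁻³/2.012×10⁻⁶ = 1440.36 K.
Area A = 3.59 m².
Then P = σAT⁴ = 5.670×10⁻⁸×3.59×(1440.36)⁴ = 8.76×10⁵ W.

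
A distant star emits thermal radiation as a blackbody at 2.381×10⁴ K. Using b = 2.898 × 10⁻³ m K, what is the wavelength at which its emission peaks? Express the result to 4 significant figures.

λ_max ≈ 121.7 nm

Wien's displacement law: λ_max = b/T = (2.898×10⁻³ m·K)/(2.381×10⁴ K) = 1.2171×10⁻⁷ m.
That is 121.7 nm, in the ultraviolet range.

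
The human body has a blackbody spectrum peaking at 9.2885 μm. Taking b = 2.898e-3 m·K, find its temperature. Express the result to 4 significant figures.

Wien's law gives T = b/λ_max = (2.898×10⁻³ m·K)/(9.2885×10⁻⁶ m) = 312.0 K.

T ≈ 312.0 K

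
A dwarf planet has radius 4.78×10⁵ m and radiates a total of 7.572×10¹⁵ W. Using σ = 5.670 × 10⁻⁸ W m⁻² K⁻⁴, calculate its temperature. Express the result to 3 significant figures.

Surface area A = 4πR² = 4π(4.78×10⁵ m)² = 2.87121×10¹² m².
P = σAT⁴ ⇒ T = (P/(σA))^(1/4) = (7.572×10¹⁵/(5.670×10⁻⁸×2.87121×10¹²))^(1/4) = 464 K.

T ≈ 464 K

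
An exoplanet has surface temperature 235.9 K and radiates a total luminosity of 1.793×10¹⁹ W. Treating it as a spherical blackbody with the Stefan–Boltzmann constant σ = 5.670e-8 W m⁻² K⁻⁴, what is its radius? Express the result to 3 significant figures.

L = 4πR²σT⁴ ⇒ R = √(L/(4πσT⁴)).
σT⁴ = 175.588 W/m², so R = √(1.793×10¹⁹/(4π×175.588)) = 9.01×10⁷ m.

R ≈ 9.01×10⁷ m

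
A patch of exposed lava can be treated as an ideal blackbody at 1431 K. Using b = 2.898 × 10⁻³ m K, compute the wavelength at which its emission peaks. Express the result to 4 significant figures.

Wien's displacement law: λ_max = b/T = (2.898×10⁻³ m·K)/(1431 K) = 2.0252×10⁻⁶ m.
That is 2025 nm, in the infrared range.

λ_max ≈ 2025 nm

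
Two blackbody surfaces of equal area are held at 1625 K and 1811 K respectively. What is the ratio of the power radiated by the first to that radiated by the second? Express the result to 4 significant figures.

P₁/P₂ ≈ 0.6482

With equal areas, P₁/P₂ = (T₁/T₂)⁴ = (1625/1811)⁴ = 0.6482.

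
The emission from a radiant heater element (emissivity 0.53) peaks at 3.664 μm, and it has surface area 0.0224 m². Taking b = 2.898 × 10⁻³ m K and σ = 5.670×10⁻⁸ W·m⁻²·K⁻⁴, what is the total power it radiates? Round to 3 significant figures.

P ≈ 263 W

Wien's law: T = b/λ_max = 2.898×10⁻³/3.664×10⁻⁶ = 790.939 K.
Area A = 0.0224 m².
Then P = εσAT⁴ = 0.53×5.670×10⁻⁸×0.0224×(790.939)⁴ = 263 W.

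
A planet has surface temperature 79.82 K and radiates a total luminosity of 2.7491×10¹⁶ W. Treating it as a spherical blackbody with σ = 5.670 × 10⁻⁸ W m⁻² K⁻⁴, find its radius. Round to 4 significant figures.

R ≈ 3.083×10⁷ m

L = 4πR²σT⁴ ⇒ R = √(L/(4πσT⁴)).
σT⁴ = 2.30160 W/m², so R = √(2.7491×10¹⁶/(4π×2.30160)) = 3.083×10⁷ m.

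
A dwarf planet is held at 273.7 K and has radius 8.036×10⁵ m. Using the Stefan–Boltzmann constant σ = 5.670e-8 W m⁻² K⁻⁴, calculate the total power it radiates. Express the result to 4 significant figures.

P ≈ 2.582×10¹⁵ W

Surface area A = 4πR² = 4π(8.036×10⁵ m)² = 8.11502×10¹² m².
P = σAT⁴ = 5.670×10⁻⁸ × 8.11502×10¹² × (273.7)⁴ = 2.582×10¹⁵ W.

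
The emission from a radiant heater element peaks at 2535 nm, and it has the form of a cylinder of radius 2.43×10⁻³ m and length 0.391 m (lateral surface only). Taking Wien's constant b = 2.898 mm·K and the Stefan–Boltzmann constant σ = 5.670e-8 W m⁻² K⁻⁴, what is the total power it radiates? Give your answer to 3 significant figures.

Wien's law: T = b/λ_max = 2.898×10⁻³/2.535×10⁻⁶ = 1143.20 K.
Lateral area A = 2πrL = 2π×2.43×10⁻³×0.391 = 5.96984×10⁻³ m².
Then P = σAT⁴ = 5.670×10⁻⁸×5.96984×10⁻³×(1143.20)⁴ = 578 W.

P ≈ 578 W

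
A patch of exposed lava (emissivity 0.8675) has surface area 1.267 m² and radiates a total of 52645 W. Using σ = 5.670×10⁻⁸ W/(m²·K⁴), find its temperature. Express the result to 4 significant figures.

Area A = 1.267 m².
P = εσAT⁴ ⇒ T = (P/(εσA))^(1/4) = (52645/(0.8675×5.670×10⁻⁸×1.267))^(1/4) = 958.7 K.

T ≈ 958.7 K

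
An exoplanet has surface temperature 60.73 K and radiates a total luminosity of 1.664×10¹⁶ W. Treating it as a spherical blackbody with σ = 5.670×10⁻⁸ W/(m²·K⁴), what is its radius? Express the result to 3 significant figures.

L = 4πR²σT⁴ ⇒ R = √(L/(4πσT⁴)).
σT⁴ = 0.771252 W/m², so R = √(1.664×10¹⁶/(4π×0.771252)) = 4.14×10⁷ m.

R ≈ 4.14×10⁷ m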